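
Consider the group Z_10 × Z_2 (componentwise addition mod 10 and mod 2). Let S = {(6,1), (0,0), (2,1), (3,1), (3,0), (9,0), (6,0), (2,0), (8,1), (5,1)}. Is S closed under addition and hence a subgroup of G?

No

(9,0) ∈ S but its inverse (1,0) ∉ S, so S is not a subgroup.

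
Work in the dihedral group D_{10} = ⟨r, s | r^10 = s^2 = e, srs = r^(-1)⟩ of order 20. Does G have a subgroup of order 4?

4 | 20. A subgroup of order 4 is {e, r^5, r^2s, r^7s}.

Yes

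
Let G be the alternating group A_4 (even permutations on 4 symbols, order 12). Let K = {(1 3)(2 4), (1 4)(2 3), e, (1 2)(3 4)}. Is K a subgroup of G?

|K| = 4 divides |G| = 12, consistent with Lagrange.
K contains the identity, every element's inverse is in K, and K is closed under ∘: it is a subgroup.

Yes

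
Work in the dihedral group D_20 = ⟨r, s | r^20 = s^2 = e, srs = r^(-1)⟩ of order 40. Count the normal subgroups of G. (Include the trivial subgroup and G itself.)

9

G has 48 subgroups. Checking conjugation-invariance by order — order 1: 1/1 normal; order 2: 1/21 normal; order 4: 1/11 normal; order 5: 1/1 normal; order 8: 0/5 normal; order 10: 1/5 normal; order 20: 3/3 normal; order 40: 1/1 normal.
Total normal subgroups: 9.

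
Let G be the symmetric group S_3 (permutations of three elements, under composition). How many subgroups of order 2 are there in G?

|G| = 6 and 2 | 6, so subgroups of order 2 are possible by Lagrange.
The subgroups of order 2 are: {e, (1 2)}; {e, (1 3)}; {e, (2 3)}.
So G has 3 subgroups of order 2.

3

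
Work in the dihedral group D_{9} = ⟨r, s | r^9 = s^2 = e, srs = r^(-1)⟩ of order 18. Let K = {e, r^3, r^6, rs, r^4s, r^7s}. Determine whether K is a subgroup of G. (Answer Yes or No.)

Yes

|K| = 6 divides |G| = 18, consistent with Lagrange.
K contains the identity, every element's inverse is in K, and K is closed under ·: it is a subgroup.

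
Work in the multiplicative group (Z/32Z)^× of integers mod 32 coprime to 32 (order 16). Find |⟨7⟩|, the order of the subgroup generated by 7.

4

Compute successive powers of 7 mod 32: 7, 17, 23, 1; 7^4 ≡ 1 (mod 32).
So |⟨7⟩| = 4.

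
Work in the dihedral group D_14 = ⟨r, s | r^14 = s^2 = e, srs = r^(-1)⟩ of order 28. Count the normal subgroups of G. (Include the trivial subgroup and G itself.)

7

G has 28 subgroups. Checking conjugation-invariance by order — order 1: 1/1 normal; order 2: 1/15 normal; order 4: 0/7 normal; order 7: 1/1 normal; order 14: 3/3 normal; order 28: 1/1 normal.
Total normal subgroups: 7.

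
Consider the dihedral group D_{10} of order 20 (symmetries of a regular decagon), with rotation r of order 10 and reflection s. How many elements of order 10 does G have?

The elements of order 10 are: r, r^3, r^7, r^9.
That's 4.

4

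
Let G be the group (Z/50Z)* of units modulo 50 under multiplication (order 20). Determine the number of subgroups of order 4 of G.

1

|G| = 20 and 4 | 20, so subgroups of order 4 are possible by Lagrange.
The subgroups of order 4 are: {1, 7, 43, 49}.
So G has 1 subgroup of order 4.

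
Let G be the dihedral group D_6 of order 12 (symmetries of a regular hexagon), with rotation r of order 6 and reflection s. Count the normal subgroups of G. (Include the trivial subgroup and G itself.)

G has 16 subgroups. Checking conjugation-invariance by order — order 1: 1/1 normal; order 2: 1/7 normal; order 3: 1/1 normal; order 4: 0/3 normal; order 6: 3/3 normal; order 12: 1/1 normal.
Total normal subgroups: 7.

7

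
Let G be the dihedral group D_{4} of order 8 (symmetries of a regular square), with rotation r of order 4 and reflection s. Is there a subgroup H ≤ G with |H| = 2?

2 | 8. A subgroup of order 2 is {e, r^2}.

Yes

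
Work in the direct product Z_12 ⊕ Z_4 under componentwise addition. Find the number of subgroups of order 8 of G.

|G| = 48 and 8 | 48, so subgroups of order 8 are possible by Lagrange.
The subgroups of order 8 are: {(0,0), (0,1), (0,2), (0,3), (6,0), (6,1), (6,2), (6,3)}; {(0,0), (0,2), (3,0), (3,2), (6,0), (6,2), (9,0), (9,2)}; {(0,0), (0,2), (3,1), (3,3), (6,0), (6,2), (9,1), (9,3)}.
So G has 3 subgroups of order 8.

3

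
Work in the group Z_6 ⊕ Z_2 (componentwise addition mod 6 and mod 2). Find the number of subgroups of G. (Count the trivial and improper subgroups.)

10

|G| = 12, so by Lagrange every subgroup order divides 12. Divisors: 1, 2, 3, 4, 6, 12.
Subgroups by order — order 1: 1; order 2: 3; order 3: 1; order 4: 1; order 6: 3; order 12: 1.
Total: 1 + 3 + 1 + 1 + 3 + 1 = 10.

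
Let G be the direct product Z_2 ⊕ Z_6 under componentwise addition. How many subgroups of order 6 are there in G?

3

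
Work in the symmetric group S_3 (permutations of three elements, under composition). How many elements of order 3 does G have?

2

The elements of order 3 are: (1 2 3), (1 3 2).
That's 2.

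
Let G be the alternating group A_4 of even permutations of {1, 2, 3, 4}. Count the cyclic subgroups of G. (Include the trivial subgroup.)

8

Group the elements of G by the cyclic subgroup they generate; each cyclic subgroup of order d accounts for φ(d) elements.
Cyclic subgroups by order — order 1: 1; order 2: 3; order 3: 4.
Total: 8.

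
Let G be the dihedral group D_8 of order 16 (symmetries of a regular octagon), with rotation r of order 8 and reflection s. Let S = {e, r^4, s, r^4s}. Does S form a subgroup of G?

|S| = 4 divides |G| = 16, consistent with Lagrange.
S contains the identity, every element's inverse is in S, and S is closed under ·: it is a subgroup.

Yes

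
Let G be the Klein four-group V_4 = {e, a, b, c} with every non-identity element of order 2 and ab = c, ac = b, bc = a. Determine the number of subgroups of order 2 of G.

3

|G| = 4 and 2 | 4, so subgroups of order 2 are possible by Lagrange.
The subgroups of order 2 are: {e, a}; {e, b}; {e, c}.
So G has 3 subgroups of order 2.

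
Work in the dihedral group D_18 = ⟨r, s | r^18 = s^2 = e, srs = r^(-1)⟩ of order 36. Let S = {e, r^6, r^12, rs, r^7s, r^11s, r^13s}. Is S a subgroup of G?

|S| = 7 does not divide |G| = 36, so by Lagrange S is not a subgroup.

No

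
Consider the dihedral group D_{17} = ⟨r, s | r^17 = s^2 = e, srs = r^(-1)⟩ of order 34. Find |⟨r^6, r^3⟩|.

17

|⟨r^6⟩| = 17 and |⟨r^3⟩| = 17, so |H| is a multiple of lcm(17, 17) = 17 and divides |G| = 34.
Closing under the operation: H = {e, r, r^2, r^3, r^4, r^5, r^6, r^7, r^8, r^9, r^10, r^11, r^12, r^13, r^14, r^15, r^16}, so |H| = 17.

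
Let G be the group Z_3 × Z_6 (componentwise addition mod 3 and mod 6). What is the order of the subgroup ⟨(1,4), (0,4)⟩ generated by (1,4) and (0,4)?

9

|⟨(1,4)⟩| = 3 and |⟨(0,4)⟩| = 3, so |H| is a multiple of lcm(3, 3) = 3 and divides |G| = 18.
Closing under the operation: H = {(0,0), (0,2), (0,4), (1,0), (1,2), (1,4), (2,0), (2,2), (2,4)}, so |H| = 9.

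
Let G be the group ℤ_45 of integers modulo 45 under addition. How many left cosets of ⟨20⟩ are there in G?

|⟨20⟩| = 9 and |G| = 45.
By Lagrange, [G : H] = |G|/|H| = 45/9 = 5.

5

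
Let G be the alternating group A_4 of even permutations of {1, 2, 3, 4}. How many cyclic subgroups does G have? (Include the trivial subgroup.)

8

A cyclic subgroup of order d is generated by each of its φ(d) elements of order d, so the cyclic subgroups of order d number (#elements of order d)/φ(d).
Cyclic subgroups by order — order 1: 1; order 2: 3; order 3: 4.
Total: 8.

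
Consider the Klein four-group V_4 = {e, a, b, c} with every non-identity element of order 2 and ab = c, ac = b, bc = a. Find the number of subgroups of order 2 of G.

|G| = 4 and 2 | 4, so subgroups of order 2 are possible by Lagrange.
The subgroups of order 2 are: {e, a}; {e, b}; {e, c}.
So G has 3 subgroups of order 2.

3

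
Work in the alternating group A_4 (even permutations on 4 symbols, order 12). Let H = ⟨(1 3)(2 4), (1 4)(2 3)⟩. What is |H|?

4

|⟨(1 3)(2 4)⟩| = 2 and |⟨(1 4)(2 3)⟩| = 2, so |H| is a multiple of lcm(2, 2) = 2 and divides |G| = 12.
Closing under the operation: H = {e, (1 2)(3 4), (1 3)(2 4), (1 4)(2 3)}, so |H| = 4.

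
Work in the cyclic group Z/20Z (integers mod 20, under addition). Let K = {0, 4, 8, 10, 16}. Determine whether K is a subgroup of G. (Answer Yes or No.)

No

8 ∈ K but its inverse 12 ∉ K, so K is not a subgroup.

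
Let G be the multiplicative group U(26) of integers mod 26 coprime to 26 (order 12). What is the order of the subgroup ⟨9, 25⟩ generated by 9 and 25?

|⟨9⟩| = 3 and |⟨25⟩| = 2, so |H| is a multiple of lcm(3, 2) = 6 and divides |G| = 12.
Closing under the operation: H = {1, 3, 9, 17, 23, 25}, so |H| = 6.

6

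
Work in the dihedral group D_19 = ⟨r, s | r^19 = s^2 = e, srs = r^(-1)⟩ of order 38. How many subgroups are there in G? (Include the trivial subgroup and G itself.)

|G| = 38, so by Lagrange every subgroup order divides 38. Divisors: 1, 2, 19, 38.
Subgroups by order — order 1: 1; order 2: 19; order 19: 1; order 38: 1.
Total: 1 + 19 + 1 + 1 = 22.

22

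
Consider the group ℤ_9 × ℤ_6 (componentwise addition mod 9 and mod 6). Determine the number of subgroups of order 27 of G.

|G| = 54 and 27 | 54, so subgroups of order 27 are possible by Lagrange.
The subgroups of order 27 are: {(0,0), (0,2), (0,4), (1,0), (1,2), (1,4), (2,0), (2,2), (2,4), (3,0), (3,2), (3,4), (4,0), (4,2), (4,4), (5,0), (5,2), (5,4), (6,0), (6,2), (6,4), (7,0), (7,2), (7,4), (8,0), (8,2), (8,4)}.
So G has 1 subgroup of order 27.

1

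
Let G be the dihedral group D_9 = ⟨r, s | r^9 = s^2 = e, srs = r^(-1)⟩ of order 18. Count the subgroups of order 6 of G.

|G| = 18 and 6 | 18, so subgroups of order 6 are possible by Lagrange.
The subgroups of order 6 are: {e, r^3, r^6, r^2s, r^5s, r^8s}; {e, r^3, r^6, s, r^3s, r^6s}; {e, r^3, r^6, rs, r^4s, r^7s}.
So G has 3 subgroups of order 6.

3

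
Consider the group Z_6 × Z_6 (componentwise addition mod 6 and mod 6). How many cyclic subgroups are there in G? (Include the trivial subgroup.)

20

A cyclic subgroup of order d is generated by each of its φ(d) elements of order d, so the cyclic subgroups of order d number (#elements of order d)/φ(d).
Cyclic subgroups by order — order 1: 1; order 2: 3; order 3: 4; order 6: 12.
Total: 20.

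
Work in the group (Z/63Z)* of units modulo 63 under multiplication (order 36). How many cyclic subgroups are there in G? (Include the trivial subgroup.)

20

Each element a generates a cyclic subgroup ⟨a⟩; distinct elements may generate the same one (a cyclic group of order d has φ(d) generators).
Cyclic subgroups by order — order 1: 1; order 2: 3; order 3: 4; order 6: 12.
Total: 20.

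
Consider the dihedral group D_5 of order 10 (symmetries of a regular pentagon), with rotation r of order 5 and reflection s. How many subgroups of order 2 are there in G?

5

|G| = 10 and 2 | 10, so subgroups of order 2 are possible by Lagrange.
The subgroups of order 2 are: {e, r^2s}; {e, r^3s}; {e, r^4s}; {e, rs}; … (5 in all).
So G has 5 subgroups of order 2.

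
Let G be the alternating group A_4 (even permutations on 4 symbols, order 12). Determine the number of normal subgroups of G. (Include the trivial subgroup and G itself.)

3

G has 10 subgroups. Checking conjugation-invariance by order — order 1: 1/1 normal; order 2: 0/3 normal; order 3: 0/4 normal; order 4: 1/1 normal; order 12: 1/1 normal.
Total normal subgroups: 3.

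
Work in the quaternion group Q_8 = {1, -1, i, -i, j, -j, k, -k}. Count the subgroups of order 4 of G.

3

|G| = 8 and 4 | 8, so subgroups of order 4 are possible by Lagrange.
The subgroups of order 4 are: {1, -1, i, -i}; {1, -1, j, -j}; {1, -1, k, -k}.
So G has 3 subgroups of order 4.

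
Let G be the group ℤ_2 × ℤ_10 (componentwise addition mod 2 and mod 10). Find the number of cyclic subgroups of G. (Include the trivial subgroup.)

8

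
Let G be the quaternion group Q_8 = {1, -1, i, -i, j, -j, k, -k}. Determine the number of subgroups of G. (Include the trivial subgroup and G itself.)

6

|G| = 8, so by Lagrange every subgroup order divides 8. Divisors: 1, 2, 4, 8.
Subgroups by order — order 1: 1; order 2: 1; order 4: 3; order 8: 1.
Total: 1 + 1 + 3 + 1 = 6.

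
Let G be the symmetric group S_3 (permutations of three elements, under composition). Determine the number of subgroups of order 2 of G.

3

|G| = 6 and 2 | 6, so subgroups of order 2 are possible by Lagrange.
The subgroups of order 2 are: {e, (1 2)}; {e, (1 3)}; {e, (2 3)}.
So G has 3 subgroups of order 2.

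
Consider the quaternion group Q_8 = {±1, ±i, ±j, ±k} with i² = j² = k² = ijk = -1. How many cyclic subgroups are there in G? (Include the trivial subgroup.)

5

Each element a generates a cyclic subgroup ⟨a⟩; distinct elements may generate the same one (a cyclic group of order d has φ(d) generators).
Cyclic subgroups by order — order 1: 1; order 2: 1; order 4: 3.
Total: 5.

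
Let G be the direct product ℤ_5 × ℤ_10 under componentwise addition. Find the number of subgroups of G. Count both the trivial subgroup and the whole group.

|G| = 50, so by Lagrange every subgroup order divides 50. Divisors: 1, 2, 5, 10, 25, 50.
Subgroups by order — order 1: 1; order 2: 1; order 5: 6; order 10: 6; order 25: 1; order 50: 1.
Total: 1 + 1 + 6 + 6 + 1 + 1 = 16.

16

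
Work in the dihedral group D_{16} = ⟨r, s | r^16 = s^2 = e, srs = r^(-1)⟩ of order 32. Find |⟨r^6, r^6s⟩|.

16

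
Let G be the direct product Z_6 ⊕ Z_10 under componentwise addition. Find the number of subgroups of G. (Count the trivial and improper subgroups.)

20

|G| = 60, so by Lagrange every subgroup order divides 60. Divisors: 1, 2, 3, 4, 5, 6, 10, 12, 15, 20, 30, 60.
Subgroups by order — order 1: 1; order 2: 3; order 3: 1; order 4: 1; order 5: 1; order 6: 3; order 10: 3; order 12: 1; order 15: 1; order 20: 1; order 30: 3; order 60: 1.
Total: 1 + 3 + 1 + 1 + 1 + 3 + 3 + 1 + 1 + 1 + 3 + 1 = 20.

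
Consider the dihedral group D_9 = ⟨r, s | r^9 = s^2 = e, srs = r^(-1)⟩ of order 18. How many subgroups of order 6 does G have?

|G| = 18 and 6 | 18, so subgroups of order 6 are possible by Lagrange.
The subgroups of order 6 are: {e, r^3, r^6, r^2s, r^5s, r^8s}; {e, r^3, r^6, s, r^3s, r^6s}; {e, r^3, r^6, rs, r^4s, r^7s}.
So G has 3 subgroups of order 6.

3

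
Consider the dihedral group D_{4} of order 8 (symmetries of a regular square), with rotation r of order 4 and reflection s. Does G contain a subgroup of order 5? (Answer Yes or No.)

No

5 does not divide |G| = 8, so by Lagrange no subgroup of order 5 exists.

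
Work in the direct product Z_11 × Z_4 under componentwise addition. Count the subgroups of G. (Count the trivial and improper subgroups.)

6

|G| = 44, so by Lagrange every subgroup order divides 44. Divisors: 1, 2, 4, 11, 22, 44.
Subgroups by order — order 1: 1; order 2: 1; order 4: 1; order 11: 1; order 22: 1; order 44: 1.
Total: 1 + 1 + 1 + 1 + 1 + 1 = 6.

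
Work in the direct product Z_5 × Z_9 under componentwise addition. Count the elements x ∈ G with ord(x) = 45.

An element (a,b) has order lcm(ord(a), ord(b)); count pairs with lcm equal to 45.
Enumerating gives 24 such elements.

24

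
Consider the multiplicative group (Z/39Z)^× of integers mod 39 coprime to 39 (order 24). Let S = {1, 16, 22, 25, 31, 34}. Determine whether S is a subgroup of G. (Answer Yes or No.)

No

Closure fails: 16 · 34 = 37 ∉ S. So S is not a subgroup.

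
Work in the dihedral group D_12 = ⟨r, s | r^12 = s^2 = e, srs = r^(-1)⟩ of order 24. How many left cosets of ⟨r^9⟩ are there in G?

6

|⟨r^9⟩| = 4 and |G| = 24.
By Lagrange, [G : H] = |G|/|H| = 24/4 = 6.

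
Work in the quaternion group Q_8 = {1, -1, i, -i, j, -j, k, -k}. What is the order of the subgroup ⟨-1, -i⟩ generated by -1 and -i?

4

|⟨-1⟩| = 2 and |⟨-i⟩| = 4, so |H| is a multiple of lcm(2, 4) = 4 and divides |G| = 8.
Closing under the operation: H = {1, -1, i, -i}, so |H| = 4.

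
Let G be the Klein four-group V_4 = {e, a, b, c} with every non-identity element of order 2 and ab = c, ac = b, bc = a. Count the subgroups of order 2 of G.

|G| = 4 and 2 | 4, so subgroups of order 2 are possible by Lagrange.
The subgroups of order 2 are: {e, a}; {e, b}; {e, c}.
So G has 3 subgroups of order 2.

3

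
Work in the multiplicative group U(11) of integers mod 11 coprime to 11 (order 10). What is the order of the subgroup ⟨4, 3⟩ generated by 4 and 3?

5

|⟨4⟩| = 5 and |⟨3⟩| = 5, so |H| is a multiple of lcm(5, 5) = 5 and divides |G| = 10.
Closing under the operation: H = {1, 3, 4, 5, 9}, so |H| = 5.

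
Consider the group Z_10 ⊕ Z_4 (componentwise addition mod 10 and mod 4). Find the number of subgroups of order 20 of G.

|G| = 40 and 20 | 40, so subgroups of order 20 are possible by Lagrange.
The subgroups of order 20 are: {(0,0), (0,1), (0,2), (0,3), (2,0), (2,1), (2,2), (2,3), (4,0), (4,1), (4,2), (4,3), (6,0), (6,1), (6,2), (6,3), (8,0), (8,1), (8,2), (8,3)}; {(0,0), (0,2), (1,0), (1,2), (2,0), (2,2), (3,0), (3,2), (4,0), (4,2), (5,0), (5,2), (6,0), (6,2), (7,0), (7,2), (8,0), (8,2), (9,0), (9,2)}; {(0,0), (0,2), (1,1), (1,3), (2,0), (2,2), (3,1), (3,3), (4,0), (4,2), (5,1), (5,3), (6,0), (6,2), (7,1), (7,3), (8,0), (8,2), (9,1), (9,3)}.
So G has 3 subgroups of order 20.

3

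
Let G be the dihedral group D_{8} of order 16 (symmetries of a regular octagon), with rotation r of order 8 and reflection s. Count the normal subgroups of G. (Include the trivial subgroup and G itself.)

7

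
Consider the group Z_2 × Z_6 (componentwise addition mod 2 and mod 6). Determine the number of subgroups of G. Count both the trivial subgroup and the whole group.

10

|G| = 12, so by Lagrange every subgroup order divides 12. Divisors: 1, 2, 3, 4, 6, 12.
Subgroups by order — order 1: 1; order 2: 3; order 3: 1; order 4: 1; order 6: 3; order 12: 1.
Total: 1 + 3 + 1 + 1 + 3 + 1 = 10.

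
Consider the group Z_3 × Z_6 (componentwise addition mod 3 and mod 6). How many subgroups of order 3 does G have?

4

|G| = 18 and 3 | 18, so subgroups of order 3 are possible by Lagrange.
The subgroups of order 3 are: {(0,0), (0,2), (0,4)}; {(0,0), (1,0), (2,0)}; {(0,0), (1,2), (2,4)}; {(0,0), (1,4), (2,2)}.
So G has 4 subgroups of order 3.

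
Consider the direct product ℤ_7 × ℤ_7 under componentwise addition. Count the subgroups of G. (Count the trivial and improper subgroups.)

|G| = 49, so by Lagrange every subgroup order divides 49. Divisors: 1, 7, 49.
Subgroups by order — order 1: 1; order 7: 8; order 49: 1.
Total: 1 + 8 + 1 = 10.

10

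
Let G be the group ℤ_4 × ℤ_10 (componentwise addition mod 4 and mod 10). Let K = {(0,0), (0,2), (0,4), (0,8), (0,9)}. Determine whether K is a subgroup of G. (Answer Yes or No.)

No

(0,4) ∈ K but its inverse (0,6) ∉ K, so K is not a subgroup.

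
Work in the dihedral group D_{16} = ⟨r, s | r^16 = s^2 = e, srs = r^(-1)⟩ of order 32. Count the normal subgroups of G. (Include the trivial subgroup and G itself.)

G has 36 subgroups. Checking conjugation-invariance by order — order 1: 1/1 normal; order 2: 1/17 normal; order 4: 1/9 normal; order 8: 1/5 normal; order 16: 3/3 normal; order 32: 1/1 normal.
Total normal subgroups: 8.

8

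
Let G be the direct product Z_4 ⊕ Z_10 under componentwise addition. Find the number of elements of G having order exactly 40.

0

An element (a,b) has order lcm(ord(a), ord(b)); count pairs with lcm equal to 40.
Enumerating gives 0 such elements.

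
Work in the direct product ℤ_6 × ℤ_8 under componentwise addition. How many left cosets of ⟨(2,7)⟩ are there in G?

|⟨(2,7)⟩| = 24 and |G| = 48.
By Lagrange, [G : H] = |G|/|H| = 48/24 = 2.

2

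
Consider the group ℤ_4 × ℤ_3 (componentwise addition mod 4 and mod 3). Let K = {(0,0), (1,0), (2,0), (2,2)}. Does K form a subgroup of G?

No

(2,2) ∈ K but its inverse (2,1) ∉ K, so K is not a subgroup.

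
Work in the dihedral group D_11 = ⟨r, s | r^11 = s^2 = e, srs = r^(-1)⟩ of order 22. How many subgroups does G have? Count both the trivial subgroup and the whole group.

14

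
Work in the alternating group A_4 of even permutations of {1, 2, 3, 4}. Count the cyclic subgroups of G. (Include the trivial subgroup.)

A cyclic subgroup of order d is generated by each of its φ(d) elements of order d, so the cyclic subgroups of order d number (#elements of order d)/φ(d).
Cyclic subgroups by order — order 1: 1; order 2: 3; order 3: 4.
Total: 8.

8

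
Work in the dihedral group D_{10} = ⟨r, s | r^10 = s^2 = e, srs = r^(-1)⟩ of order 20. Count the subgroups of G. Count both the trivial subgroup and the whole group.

22

|G| = 20, so by Lagrange every subgroup order divides 20. Divisors: 1, 2, 4, 5, 10, 20.
Subgroups by order — order 1: 1; order 2: 11; order 4: 5; order 5: 1; order 10: 3; order 20: 1.
Total: 1 + 11 + 5 + 1 + 3 + 1 = 22.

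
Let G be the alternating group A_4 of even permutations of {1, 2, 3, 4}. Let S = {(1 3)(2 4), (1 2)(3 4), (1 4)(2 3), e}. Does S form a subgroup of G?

Yes

|S| = 4 divides |G| = 12, consistent with Lagrange.
S contains the identity, every element's inverse is in S, and S is closed under ∘: it is a subgroup.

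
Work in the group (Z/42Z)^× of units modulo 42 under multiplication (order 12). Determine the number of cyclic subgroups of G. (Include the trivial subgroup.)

8

A cyclic subgroup of order d is generated by each of its φ(d) elements of order d, so the cyclic subgroups of order d number (#elements of order d)/φ(d).
Cyclic subgroups by order — order 1: 1; order 2: 3; order 3: 1; order 6: 3.
Total: 8.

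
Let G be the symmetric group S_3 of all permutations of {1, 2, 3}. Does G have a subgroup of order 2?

Yes

2 | 6. A subgroup of order 2 is {e, (1 2)}.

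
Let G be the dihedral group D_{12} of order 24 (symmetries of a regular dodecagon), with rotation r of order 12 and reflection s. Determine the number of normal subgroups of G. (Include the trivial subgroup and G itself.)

9

G has 34 subgroups. Checking conjugation-invariance by order — order 1: 1/1 normal; order 2: 1/13 normal; order 3: 1/1 normal; order 4: 1/7 normal; order 6: 1/5 normal; order 8: 0/3 normal; order 12: 3/3 normal; order 24: 1/1 normal.
Total normal subgroups: 9.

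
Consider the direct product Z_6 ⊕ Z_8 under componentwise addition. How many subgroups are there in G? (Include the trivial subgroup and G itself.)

22

|G| = 48, so by Lagrange every subgroup order divides 48. Divisors: 1, 2, 3, 4, 6, 8, 12, 16, 24, 48.
Subgroups by order — order 1: 1; order 2: 3; order 3: 1; order 4: 3; order 6: 3; order 8: 3; order 12: 3; order 16: 1; order 24: 3; order 48: 1.
Total: 1 + 3 + 1 + 3 + 3 + 3 + 3 + 1 + 3 + 1 = 22.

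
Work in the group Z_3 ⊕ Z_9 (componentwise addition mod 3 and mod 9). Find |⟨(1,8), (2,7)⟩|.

|⟨(1,8)⟩| = 9 and |⟨(2,7)⟩| = 9, so |H| is a multiple of lcm(9, 9) = 9 and divides |G| = 27.
Closing under the operation: H = {(0,0), (0,3), (0,6), (1,2), (1,5), (1,8), (2,1), (2,4), (2,7)}, so |H| = 9.

9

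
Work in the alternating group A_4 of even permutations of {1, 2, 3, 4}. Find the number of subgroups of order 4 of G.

|G| = 12 and 4 | 12, so subgroups of order 4 are possible by Lagrange.
The subgroups of order 4 are: {e, (1 2)(3 4), (1 3)(2 4), (1 4)(2 3)}.
So G has 1 subgroup of order 4.

1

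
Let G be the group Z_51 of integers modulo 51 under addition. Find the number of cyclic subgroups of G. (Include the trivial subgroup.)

A cyclic subgroup of order d is generated by each of its φ(d) elements of order d, so the cyclic subgroups of order d number (#elements of order d)/φ(d).
Cyclic subgroups by order — order 1: 1; order 3: 1; order 17: 1; order 51: 1.
Total: 4.

4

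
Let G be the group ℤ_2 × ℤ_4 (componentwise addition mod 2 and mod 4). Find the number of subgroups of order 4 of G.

3

|G| = 8 and 4 | 8, so subgroups of order 4 are possible by Lagrange.
The subgroups of order 4 are: {(0,0), (0,1), (0,2), (0,3)}; {(0,0), (0,2), (1,0), (1,2)}; {(0,0), (0,2), (1,1), (1,3)}.
So G has 3 subgroups of order 4.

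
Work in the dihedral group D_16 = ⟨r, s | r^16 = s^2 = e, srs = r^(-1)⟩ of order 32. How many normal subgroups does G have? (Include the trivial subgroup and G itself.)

8

G has 36 subgroups. Checking conjugation-invariance by order — order 1: 1/1 normal; order 2: 1/17 normal; order 4: 1/9 normal; order 8: 1/5 normal; order 16: 3/3 normal; order 32: 1/1 normal.
Total normal subgroups: 8.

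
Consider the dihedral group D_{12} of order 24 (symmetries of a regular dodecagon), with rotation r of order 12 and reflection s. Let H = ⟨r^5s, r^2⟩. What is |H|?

12

|⟨r^5s⟩| = 2 and |⟨r^2⟩| = 6, so |H| is a multiple of lcm(2, 6) = 6 and divides |G| = 24.
Closing under the operation: H = {e, r^2, r^4, r^6, r^8, r^10, rs, r^3s, r^5s, r^7s, r^9s, r^11s}, so |H| = 12.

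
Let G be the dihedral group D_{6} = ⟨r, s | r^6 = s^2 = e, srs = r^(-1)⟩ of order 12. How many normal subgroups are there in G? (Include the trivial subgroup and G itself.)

7

G has 16 subgroups. Checking conjugation-invariance by order — order 1: 1/1 normal; order 2: 1/7 normal; order 3: 1/1 normal; order 4: 0/3 normal; order 6: 3/3 normal; order 12: 1/1 normal.
Total normal subgroups: 7.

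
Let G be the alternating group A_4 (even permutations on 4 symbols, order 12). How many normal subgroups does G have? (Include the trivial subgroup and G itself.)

G has 10 subgroups. Checking conjugation-invariance by order — order 1: 1/1 normal; order 2: 0/3 normal; order 3: 0/4 normal; order 4: 1/1 normal; order 12: 1/1 normal.
Total normal subgroups: 3.

3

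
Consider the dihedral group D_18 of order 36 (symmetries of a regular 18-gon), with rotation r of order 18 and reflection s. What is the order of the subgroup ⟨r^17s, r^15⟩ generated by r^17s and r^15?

12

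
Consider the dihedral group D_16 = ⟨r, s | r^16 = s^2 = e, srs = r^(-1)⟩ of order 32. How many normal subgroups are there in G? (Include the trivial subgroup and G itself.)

8

G has 36 subgroups. Checking conjugation-invariance by order — order 1: 1/1 normal; order 2: 1/17 normal; order 4: 1/9 normal; order 8: 1/5 normal; order 16: 3/3 normal; order 32: 1/1 normal.
Total normal subgroups: 8.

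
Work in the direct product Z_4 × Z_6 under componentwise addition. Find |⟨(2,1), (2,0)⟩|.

|⟨(2,1)⟩| = 6 and |⟨(2,0)⟩| = 2, so |H| is a multiple of lcm(6, 2) = 6 and divides |G| = 24.
Closing under the operation: H = {(0,0), (0,1), (0,2), (0,3), (0,4), (0,5), (2,0), (2,1), (2,2), (2,3), (2,4), (2,5)}, so |H| = 12.

12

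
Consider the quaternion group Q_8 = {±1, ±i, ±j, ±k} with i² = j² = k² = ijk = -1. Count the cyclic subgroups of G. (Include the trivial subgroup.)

5

A cyclic subgroup of order d is generated by each of its φ(d) elements of order d, so the cyclic subgroups of order d number (#elements of order d)/φ(d).
Cyclic subgroups by order — order 1: 1; order 2: 1; order 4: 3.
Total: 5.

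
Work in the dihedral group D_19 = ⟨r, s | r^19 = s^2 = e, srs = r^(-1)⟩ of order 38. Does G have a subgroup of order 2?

2 | 38. A subgroup of order 2 is {e, r^10s}.

Yes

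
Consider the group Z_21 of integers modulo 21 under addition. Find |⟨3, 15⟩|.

|⟨3⟩| = 7 and |⟨15⟩| = 7, so |H| is a multiple of lcm(7, 7) = 7 and divides |G| = 21.
Closing under the operation: H = {0, 3, 6, 9, 12, 15, 18}, so |H| = 7.

7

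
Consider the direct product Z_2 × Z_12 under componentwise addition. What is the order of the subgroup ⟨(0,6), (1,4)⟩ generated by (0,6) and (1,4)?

|⟨(0,6)⟩| = 2 and |⟨(1,4)⟩| = 6, so |H| is a multiple of lcm(2, 6) = 6 and divides |G| = 24.
Closing under the operation: H = {(0,0), (0,2), (0,4), (0,6), (0,8), (0,10), (1,0), (1,2), (1,4), (1,6), (1,8), (1,10)}, so |H| = 12.

12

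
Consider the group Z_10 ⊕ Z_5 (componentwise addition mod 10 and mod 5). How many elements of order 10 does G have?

24

An element (a,b) has order lcm(ord(a), ord(b)); count pairs with lcm equal to 10.
Enumerating gives 24 such elements.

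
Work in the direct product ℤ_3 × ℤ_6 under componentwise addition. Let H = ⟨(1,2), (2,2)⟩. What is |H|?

9

|⟨(1,2)⟩| = 3 and |⟨(2,2)⟩| = 3, so |H| is a multiple of lcm(3, 3) = 3 and divides |G| = 18.
Closing under the operation: H = {(0,0), (0,2), (0,4), (1,0), (1,2), (1,4), (2,0), (2,2), (2,4)}, so |H| = 9.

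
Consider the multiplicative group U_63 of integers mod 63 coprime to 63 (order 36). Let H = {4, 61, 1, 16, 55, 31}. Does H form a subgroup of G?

|H| = 6 divides |G| = 36, consistent with Lagrange.
H contains the identity, every element's inverse is in H, and H is closed under ·: it is a subgroup.
In fact H = ⟨61⟩.

Yes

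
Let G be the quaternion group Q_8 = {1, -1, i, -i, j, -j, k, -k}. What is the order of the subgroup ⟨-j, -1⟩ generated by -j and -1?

4

|⟨-j⟩| = 4 and |⟨-1⟩| = 2, so |H| is a multiple of lcm(4, 2) = 4 and divides |G| = 8.
Closing under the operation: H = {1, -1, j, -j}, so |H| = 4.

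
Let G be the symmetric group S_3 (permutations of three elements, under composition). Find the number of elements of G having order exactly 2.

3

The elements of order 2 are: (2 3), (1 2), (1 3).
That's 3.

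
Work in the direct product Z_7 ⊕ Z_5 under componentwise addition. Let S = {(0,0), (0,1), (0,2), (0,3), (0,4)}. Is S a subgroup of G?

|S| = 5 divides |G| = 35, consistent with Lagrange.
S contains the identity, every element's inverse is in S, and S is closed under +: it is a subgroup.
In fact S = ⟨(0,1)⟩.

Yes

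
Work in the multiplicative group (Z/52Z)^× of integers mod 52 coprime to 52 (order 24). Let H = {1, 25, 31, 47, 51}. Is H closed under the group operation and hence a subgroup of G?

|H| = 5 does not divide |G| = 24, so by Lagrange H is not a subgroup.

No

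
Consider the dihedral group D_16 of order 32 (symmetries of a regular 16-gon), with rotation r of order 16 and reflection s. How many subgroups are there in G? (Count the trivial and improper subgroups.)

|G| = 32, so by Lagrange every subgroup order divides 32. Divisors: 1, 2, 4, 8, 16, 32.
Subgroups by order — order 1: 1; order 2: 17; order 4: 9; order 8: 5; order 16: 3; order 32: 1.
Total: 1 + 17 + 9 + 5 + 3 + 1 = 36.

36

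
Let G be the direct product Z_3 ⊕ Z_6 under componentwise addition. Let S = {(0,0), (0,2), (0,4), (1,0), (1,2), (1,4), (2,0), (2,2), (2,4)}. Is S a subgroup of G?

Yes

|S| = 9 divides |G| = 18, consistent with Lagrange.
S contains the identity, every element's inverse is in S, and S is closed under +: it is a subgroup.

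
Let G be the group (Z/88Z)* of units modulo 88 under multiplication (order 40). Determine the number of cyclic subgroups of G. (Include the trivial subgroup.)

16

Group the elements of G by the cyclic subgroup they generate; each cyclic subgroup of order d accounts for φ(d) elements.
Cyclic subgroups by order — order 1: 1; order 2: 7; order 5: 1; order 10: 7.
Total: 16.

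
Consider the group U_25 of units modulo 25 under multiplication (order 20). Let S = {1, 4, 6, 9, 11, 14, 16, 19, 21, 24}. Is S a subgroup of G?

Yes

|S| = 10 divides |G| = 20, consistent with Lagrange.
S contains the identity, every element's inverse is in S, and S is closed under ·: it is a subgroup.
In fact S = ⟨4⟩.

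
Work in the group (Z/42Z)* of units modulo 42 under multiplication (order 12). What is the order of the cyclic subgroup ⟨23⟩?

Compute successive powers of 23 mod 42: 23, 25, 29, 37, 11, 1; 23^6 ≡ 1 (mod 42).
So |⟨23⟩| = 6.

6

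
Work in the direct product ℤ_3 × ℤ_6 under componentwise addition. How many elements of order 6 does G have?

An element (a,b) has order lcm(ord(a), ord(b)); count pairs with lcm equal to 6.
Enumerating gives 8 such elements.

8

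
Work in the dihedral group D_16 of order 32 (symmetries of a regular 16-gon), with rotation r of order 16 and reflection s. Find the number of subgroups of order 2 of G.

17

|G| = 32 and 2 | 32, so subgroups of order 2 are possible by Lagrange.
The subgroups of order 2 are: {e, r^10s}; {e, r^11s}; {e, r^12s}; {e, r^13s}; … (17 in all).
So G has 17 subgroups of order 2.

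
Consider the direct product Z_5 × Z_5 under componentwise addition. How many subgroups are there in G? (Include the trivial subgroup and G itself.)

8

|G| = 25, so by Lagrange every subgroup order divides 25. Divisors: 1, 5, 25.
Subgroups by order — order 1: 1; order 5: 6; order 25: 1.
Total: 1 + 6 + 1 = 8.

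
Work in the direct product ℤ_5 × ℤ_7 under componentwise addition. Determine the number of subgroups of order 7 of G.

|G| = 35 and 7 | 35, so subgroups of order 7 are possible by Lagrange.
The subgroups of order 7 are: {(0,0), (0,1), (0,2), (0,3), (0,4), (0,5), (0,6)}.
So G has 1 subgroup of order 7.

1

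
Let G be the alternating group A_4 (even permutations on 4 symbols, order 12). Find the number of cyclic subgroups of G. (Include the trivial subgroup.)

Each element a generates a cyclic subgroup ⟨a⟩; distinct elements may generate the same one (a cyclic group of order d has φ(d) generators).
Cyclic subgroups by order — order 1: 1; order 2: 3; order 3: 4.
Total: 8.

8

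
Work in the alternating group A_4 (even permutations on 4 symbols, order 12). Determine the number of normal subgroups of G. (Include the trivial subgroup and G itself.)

3

G has 10 subgroups. Checking conjugation-invariance by order — order 1: 1/1 normal; order 2: 0/3 normal; order 3: 0/4 normal; order 4: 1/1 normal; order 12: 1/1 normal.
Total normal subgroups: 3.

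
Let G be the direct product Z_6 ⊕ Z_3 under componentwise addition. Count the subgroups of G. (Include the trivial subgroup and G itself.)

12

|G| = 18, so by Lagrange every subgroup order divides 18. Divisors: 1, 2, 3, 6, 9, 18.
Subgroups by order — order 1: 1; order 2: 1; order 3: 4; order 6: 4; order 9: 1; order 18: 1.
Total: 1 + 1 + 4 + 4 + 1 + 1 = 12.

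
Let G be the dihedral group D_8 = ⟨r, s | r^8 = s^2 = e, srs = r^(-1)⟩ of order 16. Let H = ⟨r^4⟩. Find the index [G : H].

|⟨r^4⟩| = 2 and |G| = 16.
By Lagrange, [G : H] = |G|/|H| = 16/2 = 8.

8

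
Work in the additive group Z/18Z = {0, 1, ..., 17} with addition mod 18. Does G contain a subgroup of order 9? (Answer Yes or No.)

9 | 18. A subgroup of order 9 is {0, 2, 4, 6, 8, 10, 12, 14, 16}.

Yes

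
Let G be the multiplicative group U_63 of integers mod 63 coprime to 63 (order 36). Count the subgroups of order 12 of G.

4

|G| = 36 and 12 | 36, so subgroups of order 12 are possible by Lagrange.
The subgroups of order 12 are: {1, 8, 10, 17, 19, 26, 37, 44, 46, 53, 55, 62}; {1, 5, 8, 11, 23, 25, 38, 40, 52, 55, 58, 62}; {1, 8, 13, 20, 22, 29, 34, 41, 43, 50, 55, 62}; {1, 2, 4, 8, 16, 31, 32, 47, 55, 59, 61, 62}.
So G has 4 subgroups of order 12.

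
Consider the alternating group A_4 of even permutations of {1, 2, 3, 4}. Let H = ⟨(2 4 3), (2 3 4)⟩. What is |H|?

3

|⟨(2 4 3)⟩| = 3 and |⟨(2 3 4)⟩| = 3, so |H| is a multiple of lcm(3, 3) = 3 and divides |G| = 12.
Closing under the operation: H = {e, (2 3 4), (2 4 3)}, so |H| = 3.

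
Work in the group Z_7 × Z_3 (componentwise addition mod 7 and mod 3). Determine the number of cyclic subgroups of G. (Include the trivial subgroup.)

Each element a generates a cyclic subgroup ⟨a⟩; distinct elements may generate the same one (a cyclic group of order d has φ(d) generators).
Cyclic subgroups by order — order 1: 1; order 3: 1; order 7: 1; order 21: 1.
Total: 4.

4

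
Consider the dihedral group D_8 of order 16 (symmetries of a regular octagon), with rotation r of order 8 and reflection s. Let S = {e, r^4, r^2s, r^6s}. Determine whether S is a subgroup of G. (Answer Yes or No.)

Yes

|S| = 4 divides |G| = 16, consistent with Lagrange.
S contains the identity, every element's inverse is in S, and S is closed under ·: it is a subgroup.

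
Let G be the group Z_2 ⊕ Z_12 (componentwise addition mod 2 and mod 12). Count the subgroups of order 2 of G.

|G| = 24 and 2 | 24, so subgroups of order 2 are possible by Lagrange.
The subgroups of order 2 are: {(0,0), (0,6)}; {(0,0), (1,0)}; {(0,0), (1,6)}.
So G has 3 subgroups of order 2.

3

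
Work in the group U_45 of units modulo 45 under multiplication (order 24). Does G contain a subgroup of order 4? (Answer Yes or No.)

Yes

4 | 24. A subgroup of order 4 is {1, 8, 17, 19}.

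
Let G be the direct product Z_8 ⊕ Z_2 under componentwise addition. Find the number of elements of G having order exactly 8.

8

An element (a,b) has order lcm(ord(a), ord(b)); count pairs with lcm equal to 8.
Enumerating gives 8 such elements.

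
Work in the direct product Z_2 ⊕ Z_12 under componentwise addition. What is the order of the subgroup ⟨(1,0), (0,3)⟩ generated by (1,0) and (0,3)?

8

|⟨(1,0)⟩| = 2 and |⟨(0,3)⟩| = 4, so |H| is a multiple of lcm(2, 4) = 4 and divides |G| = 24.
Closing under the operation: H = {(0,0), (0,3), (0,6), (0,9), (1,0), (1,3), (1,6), (1,9)}, so |H| = 8.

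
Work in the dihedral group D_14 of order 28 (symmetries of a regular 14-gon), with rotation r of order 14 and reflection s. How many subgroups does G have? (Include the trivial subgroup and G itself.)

|G| = 28, so by Lagrange every subgroup order divides 28. Divisors: 1, 2, 4, 7, 14, 28.
Subgroups by order — order 1: 1; order 2: 15; order 4: 7; order 7: 1; order 14: 3; order 28: 1.
Total: 1 + 15 + 7 + 1 + 3 + 1 = 28.

28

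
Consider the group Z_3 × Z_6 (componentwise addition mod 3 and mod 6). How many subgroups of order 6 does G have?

4

|G| = 18 and 6 | 18, so subgroups of order 6 are possible by Lagrange.
The subgroups of order 6 are: {(0,0), (0,1), (0,2), (0,3), (0,4), (0,5)}; {(0,0), (0,3), (1,0), (1,3), (2,0), (2,3)}; {(0,0), (0,3), (1,1), (1,4), (2,2), (2,5)}; {(0,0), (0,3), (1,2), (1,5), (2,1), (2,4)}.
So G has 4 subgroups of order 6.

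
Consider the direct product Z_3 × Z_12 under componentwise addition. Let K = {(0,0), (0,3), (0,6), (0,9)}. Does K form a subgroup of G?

|K| = 4 divides |G| = 36, consistent with Lagrange.
K contains the identity, every element's inverse is in K, and K is closed under +: it is a subgroup.
In fact K = ⟨(0,3)⟩.

Yes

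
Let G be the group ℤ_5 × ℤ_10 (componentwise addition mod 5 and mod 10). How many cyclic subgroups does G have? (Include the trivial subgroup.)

14

A cyclic subgroup of order d is generated by each of its φ(d) elements of order d, so the cyclic subgroups of order d number (#elements of order d)/φ(d).
Cyclic subgroups by order — order 1: 1; order 2: 1; order 5: 6; order 10: 6.
Total: 14.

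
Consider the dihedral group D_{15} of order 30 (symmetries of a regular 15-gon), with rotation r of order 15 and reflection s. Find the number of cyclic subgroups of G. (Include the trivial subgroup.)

A cyclic subgroup of order d is generated by each of its φ(d) elements of order d, so the cyclic subgroups of order d number (#elements of order d)/φ(d).
Cyclic subgroups by order — order 1: 1; order 2: 15; order 3: 1; order 5: 1; order 15: 1.
Total: 19.

19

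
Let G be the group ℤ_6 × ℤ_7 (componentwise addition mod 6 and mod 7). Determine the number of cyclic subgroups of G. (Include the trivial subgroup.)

8

Each element a generates a cyclic subgroup ⟨a⟩; distinct elements may generate the same one (a cyclic group of order d has φ(d) generators).
Cyclic subgroups by order — order 1: 1; order 2: 1; order 3: 1; order 6: 1; order 7: 1; order 14: 1; order 21: 1; order 42: 1.
Total: 8.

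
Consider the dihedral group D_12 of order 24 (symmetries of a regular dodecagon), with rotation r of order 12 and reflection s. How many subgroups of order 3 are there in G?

1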